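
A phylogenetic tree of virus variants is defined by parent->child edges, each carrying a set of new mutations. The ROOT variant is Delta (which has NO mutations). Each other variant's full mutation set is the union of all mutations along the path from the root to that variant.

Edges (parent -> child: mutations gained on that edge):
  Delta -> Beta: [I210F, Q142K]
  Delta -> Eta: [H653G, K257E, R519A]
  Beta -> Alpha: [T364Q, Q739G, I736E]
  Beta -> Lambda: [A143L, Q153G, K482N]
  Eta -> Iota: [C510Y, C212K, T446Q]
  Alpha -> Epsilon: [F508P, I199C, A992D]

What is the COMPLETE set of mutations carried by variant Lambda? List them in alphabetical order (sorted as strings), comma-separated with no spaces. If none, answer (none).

At Delta: gained [] -> total []
At Beta: gained ['I210F', 'Q142K'] -> total ['I210F', 'Q142K']
At Lambda: gained ['A143L', 'Q153G', 'K482N'] -> total ['A143L', 'I210F', 'K482N', 'Q142K', 'Q153G']

Answer: A143L,I210F,K482N,Q142K,Q153G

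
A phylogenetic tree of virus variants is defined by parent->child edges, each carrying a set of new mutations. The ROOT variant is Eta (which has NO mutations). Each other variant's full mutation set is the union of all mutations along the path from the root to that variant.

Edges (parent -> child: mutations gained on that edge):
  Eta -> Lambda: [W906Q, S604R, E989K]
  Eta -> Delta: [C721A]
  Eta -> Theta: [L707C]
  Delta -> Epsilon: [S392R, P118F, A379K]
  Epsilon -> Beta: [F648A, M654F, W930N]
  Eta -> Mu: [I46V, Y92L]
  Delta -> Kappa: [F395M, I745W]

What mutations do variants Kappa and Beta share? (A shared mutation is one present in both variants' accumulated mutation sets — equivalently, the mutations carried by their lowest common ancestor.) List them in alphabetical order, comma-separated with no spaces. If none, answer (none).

Answer: C721A

Derivation:
Accumulating mutations along path to Kappa:
  At Eta: gained [] -> total []
  At Delta: gained ['C721A'] -> total ['C721A']
  At Kappa: gained ['F395M', 'I745W'] -> total ['C721A', 'F395M', 'I745W']
Mutations(Kappa) = ['C721A', 'F395M', 'I745W']
Accumulating mutations along path to Beta:
  At Eta: gained [] -> total []
  At Delta: gained ['C721A'] -> total ['C721A']
  At Epsilon: gained ['S392R', 'P118F', 'A379K'] -> total ['A379K', 'C721A', 'P118F', 'S392R']
  At Beta: gained ['F648A', 'M654F', 'W930N'] -> total ['A379K', 'C721A', 'F648A', 'M654F', 'P118F', 'S392R', 'W930N']
Mutations(Beta) = ['A379K', 'C721A', 'F648A', 'M654F', 'P118F', 'S392R', 'W930N']
Intersection: ['C721A', 'F395M', 'I745W'] ∩ ['A379K', 'C721A', 'F648A', 'M654F', 'P118F', 'S392R', 'W930N'] = ['C721A']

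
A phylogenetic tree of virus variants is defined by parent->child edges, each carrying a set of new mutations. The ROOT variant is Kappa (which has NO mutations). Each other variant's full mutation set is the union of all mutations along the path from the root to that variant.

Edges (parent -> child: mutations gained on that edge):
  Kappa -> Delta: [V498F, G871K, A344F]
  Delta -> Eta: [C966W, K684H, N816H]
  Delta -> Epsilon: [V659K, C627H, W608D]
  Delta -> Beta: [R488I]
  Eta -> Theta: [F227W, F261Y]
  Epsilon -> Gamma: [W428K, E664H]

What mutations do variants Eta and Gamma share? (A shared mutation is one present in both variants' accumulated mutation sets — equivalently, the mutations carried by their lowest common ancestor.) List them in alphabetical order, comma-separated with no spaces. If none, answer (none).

Answer: A344F,G871K,V498F

Derivation:
Accumulating mutations along path to Eta:
  At Kappa: gained [] -> total []
  At Delta: gained ['V498F', 'G871K', 'A344F'] -> total ['A344F', 'G871K', 'V498F']
  At Eta: gained ['C966W', 'K684H', 'N816H'] -> total ['A344F', 'C966W', 'G871K', 'K684H', 'N816H', 'V498F']
Mutations(Eta) = ['A344F', 'C966W', 'G871K', 'K684H', 'N816H', 'V498F']
Accumulating mutations along path to Gamma:
  At Kappa: gained [] -> total []
  At Delta: gained ['V498F', 'G871K', 'A344F'] -> total ['A344F', 'G871K', 'V498F']
  At Epsilon: gained ['V659K', 'C627H', 'W608D'] -> total ['A344F', 'C627H', 'G871K', 'V498F', 'V659K', 'W608D']
  At Gamma: gained ['W428K', 'E664H'] -> total ['A344F', 'C627H', 'E664H', 'G871K', 'V498F', 'V659K', 'W428K', 'W608D']
Mutations(Gamma) = ['A344F', 'C627H', 'E664H', 'G871K', 'V498F', 'V659K', 'W428K', 'W608D']
Intersection: ['A344F', 'C966W', 'G871K', 'K684H', 'N816H', 'V498F'] ∩ ['A344F', 'C627H', 'E664H', 'G871K', 'V498F', 'V659K', 'W428K', 'W608D'] = ['A344F', 'G871K', 'V498F']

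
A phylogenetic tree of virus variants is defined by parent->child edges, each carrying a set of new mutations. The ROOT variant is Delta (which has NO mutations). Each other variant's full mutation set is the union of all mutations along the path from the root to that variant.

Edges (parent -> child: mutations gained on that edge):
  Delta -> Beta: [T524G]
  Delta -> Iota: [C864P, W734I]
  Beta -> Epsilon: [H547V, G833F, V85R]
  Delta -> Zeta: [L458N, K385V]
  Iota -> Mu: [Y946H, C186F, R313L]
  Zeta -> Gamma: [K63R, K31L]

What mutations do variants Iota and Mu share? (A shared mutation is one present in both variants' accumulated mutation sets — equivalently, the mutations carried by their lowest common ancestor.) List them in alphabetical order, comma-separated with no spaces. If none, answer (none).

Accumulating mutations along path to Iota:
  At Delta: gained [] -> total []
  At Iota: gained ['C864P', 'W734I'] -> total ['C864P', 'W734I']
Mutations(Iota) = ['C864P', 'W734I']
Accumulating mutations along path to Mu:
  At Delta: gained [] -> total []
  At Iota: gained ['C864P', 'W734I'] -> total ['C864P', 'W734I']
  At Mu: gained ['Y946H', 'C186F', 'R313L'] -> total ['C186F', 'C864P', 'R313L', 'W734I', 'Y946H']
Mutations(Mu) = ['C186F', 'C864P', 'R313L', 'W734I', 'Y946H']
Intersection: ['C864P', 'W734I'] ∩ ['C186F', 'C864P', 'R313L', 'W734I', 'Y946H'] = ['C864P', 'W734I']

Answer: C864P,W734I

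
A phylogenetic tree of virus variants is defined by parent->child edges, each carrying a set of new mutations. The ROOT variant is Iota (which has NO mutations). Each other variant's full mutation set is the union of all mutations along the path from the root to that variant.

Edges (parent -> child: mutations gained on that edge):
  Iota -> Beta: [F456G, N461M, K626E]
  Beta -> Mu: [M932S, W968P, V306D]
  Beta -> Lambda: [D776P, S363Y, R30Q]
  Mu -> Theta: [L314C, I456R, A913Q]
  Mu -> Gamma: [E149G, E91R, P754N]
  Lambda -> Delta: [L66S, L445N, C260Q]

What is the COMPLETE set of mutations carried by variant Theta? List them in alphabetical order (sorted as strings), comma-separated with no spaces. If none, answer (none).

Answer: A913Q,F456G,I456R,K626E,L314C,M932S,N461M,V306D,W968P

Derivation:
At Iota: gained [] -> total []
At Beta: gained ['F456G', 'N461M', 'K626E'] -> total ['F456G', 'K626E', 'N461M']
At Mu: gained ['M932S', 'W968P', 'V306D'] -> total ['F456G', 'K626E', 'M932S', 'N461M', 'V306D', 'W968P']
At Theta: gained ['L314C', 'I456R', 'A913Q'] -> total ['A913Q', 'F456G', 'I456R', 'K626E', 'L314C', 'M932S', 'N461M', 'V306D', 'W968P']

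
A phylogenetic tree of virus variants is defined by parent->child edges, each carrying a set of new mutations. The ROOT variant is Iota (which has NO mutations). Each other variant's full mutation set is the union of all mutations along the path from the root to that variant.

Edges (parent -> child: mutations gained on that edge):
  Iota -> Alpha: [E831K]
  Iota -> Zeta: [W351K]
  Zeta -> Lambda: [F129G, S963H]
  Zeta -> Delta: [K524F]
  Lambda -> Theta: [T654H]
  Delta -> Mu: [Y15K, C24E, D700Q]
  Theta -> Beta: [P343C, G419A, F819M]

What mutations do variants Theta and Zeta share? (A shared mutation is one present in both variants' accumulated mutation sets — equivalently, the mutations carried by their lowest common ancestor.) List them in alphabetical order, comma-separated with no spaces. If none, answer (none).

Accumulating mutations along path to Theta:
  At Iota: gained [] -> total []
  At Zeta: gained ['W351K'] -> total ['W351K']
  At Lambda: gained ['F129G', 'S963H'] -> total ['F129G', 'S963H', 'W351K']
  At Theta: gained ['T654H'] -> total ['F129G', 'S963H', 'T654H', 'W351K']
Mutations(Theta) = ['F129G', 'S963H', 'T654H', 'W351K']
Accumulating mutations along path to Zeta:
  At Iota: gained [] -> total []
  At Zeta: gained ['W351K'] -> total ['W351K']
Mutations(Zeta) = ['W351K']
Intersection: ['F129G', 'S963H', 'T654H', 'W351K'] ∩ ['W351K'] = ['W351K']

Answer: W351K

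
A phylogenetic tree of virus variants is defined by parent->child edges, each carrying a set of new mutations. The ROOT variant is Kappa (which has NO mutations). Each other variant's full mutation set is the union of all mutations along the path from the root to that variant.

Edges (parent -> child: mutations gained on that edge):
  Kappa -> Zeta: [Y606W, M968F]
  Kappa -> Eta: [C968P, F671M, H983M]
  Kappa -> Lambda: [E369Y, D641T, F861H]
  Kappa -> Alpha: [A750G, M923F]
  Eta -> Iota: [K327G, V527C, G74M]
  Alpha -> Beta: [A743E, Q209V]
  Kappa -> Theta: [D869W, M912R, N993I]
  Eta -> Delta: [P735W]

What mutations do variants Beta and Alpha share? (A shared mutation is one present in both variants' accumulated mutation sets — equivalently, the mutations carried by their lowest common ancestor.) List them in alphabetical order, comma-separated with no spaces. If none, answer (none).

Accumulating mutations along path to Beta:
  At Kappa: gained [] -> total []
  At Alpha: gained ['A750G', 'M923F'] -> total ['A750G', 'M923F']
  At Beta: gained ['A743E', 'Q209V'] -> total ['A743E', 'A750G', 'M923F', 'Q209V']
Mutations(Beta) = ['A743E', 'A750G', 'M923F', 'Q209V']
Accumulating mutations along path to Alpha:
  At Kappa: gained [] -> total []
  At Alpha: gained ['A750G', 'M923F'] -> total ['A750G', 'M923F']
Mutations(Alpha) = ['A750G', 'M923F']
Intersection: ['A743E', 'A750G', 'M923F', 'Q209V'] ∩ ['A750G', 'M923F'] = ['A750G', 'M923F']

Answer: A750G,M923F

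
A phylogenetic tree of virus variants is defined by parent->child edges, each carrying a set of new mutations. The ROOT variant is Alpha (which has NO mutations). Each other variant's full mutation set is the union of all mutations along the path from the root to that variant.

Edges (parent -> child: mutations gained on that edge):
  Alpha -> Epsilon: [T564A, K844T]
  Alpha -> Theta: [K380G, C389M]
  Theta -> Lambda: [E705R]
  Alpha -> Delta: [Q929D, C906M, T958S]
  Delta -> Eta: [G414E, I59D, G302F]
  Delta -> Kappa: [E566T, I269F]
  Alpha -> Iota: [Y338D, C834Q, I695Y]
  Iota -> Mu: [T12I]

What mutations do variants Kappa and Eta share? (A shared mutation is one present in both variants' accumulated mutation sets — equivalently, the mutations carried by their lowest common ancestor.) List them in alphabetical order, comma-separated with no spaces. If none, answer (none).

Accumulating mutations along path to Kappa:
  At Alpha: gained [] -> total []
  At Delta: gained ['Q929D', 'C906M', 'T958S'] -> total ['C906M', 'Q929D', 'T958S']
  At Kappa: gained ['E566T', 'I269F'] -> total ['C906M', 'E566T', 'I269F', 'Q929D', 'T958S']
Mutations(Kappa) = ['C906M', 'E566T', 'I269F', 'Q929D', 'T958S']
Accumulating mutations along path to Eta:
  At Alpha: gained [] -> total []
  At Delta: gained ['Q929D', 'C906M', 'T958S'] -> total ['C906M', 'Q929D', 'T958S']
  At Eta: gained ['G414E', 'I59D', 'G302F'] -> total ['C906M', 'G302F', 'G414E', 'I59D', 'Q929D', 'T958S']
Mutations(Eta) = ['C906M', 'G302F', 'G414E', 'I59D', 'Q929D', 'T958S']
Intersection: ['C906M', 'E566T', 'I269F', 'Q929D', 'T958S'] ∩ ['C906M', 'G302F', 'G414E', 'I59D', 'Q929D', 'T958S'] = ['C906M', 'Q929D', 'T958S']

Answer: C906M,Q929D,T958S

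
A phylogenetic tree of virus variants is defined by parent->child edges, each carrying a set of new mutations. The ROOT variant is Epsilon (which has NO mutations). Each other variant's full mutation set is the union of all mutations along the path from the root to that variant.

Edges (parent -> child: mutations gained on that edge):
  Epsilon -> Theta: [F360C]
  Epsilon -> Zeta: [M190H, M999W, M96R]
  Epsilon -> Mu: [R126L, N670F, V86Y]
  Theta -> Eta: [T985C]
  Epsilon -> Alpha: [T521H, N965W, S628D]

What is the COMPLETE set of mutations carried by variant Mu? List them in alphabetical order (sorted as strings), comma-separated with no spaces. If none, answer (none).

At Epsilon: gained [] -> total []
At Mu: gained ['R126L', 'N670F', 'V86Y'] -> total ['N670F', 'R126L', 'V86Y']

Answer: N670F,R126L,V86Y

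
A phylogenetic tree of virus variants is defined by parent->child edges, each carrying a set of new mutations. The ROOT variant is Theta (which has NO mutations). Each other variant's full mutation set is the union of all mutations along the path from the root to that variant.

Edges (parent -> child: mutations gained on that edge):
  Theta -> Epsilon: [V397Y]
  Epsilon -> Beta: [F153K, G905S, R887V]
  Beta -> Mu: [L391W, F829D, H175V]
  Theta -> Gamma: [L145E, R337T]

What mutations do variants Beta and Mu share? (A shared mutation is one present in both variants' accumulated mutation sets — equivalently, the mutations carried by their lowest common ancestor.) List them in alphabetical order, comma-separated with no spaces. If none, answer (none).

Accumulating mutations along path to Beta:
  At Theta: gained [] -> total []
  At Epsilon: gained ['V397Y'] -> total ['V397Y']
  At Beta: gained ['F153K', 'G905S', 'R887V'] -> total ['F153K', 'G905S', 'R887V', 'V397Y']
Mutations(Beta) = ['F153K', 'G905S', 'R887V', 'V397Y']
Accumulating mutations along path to Mu:
  At Theta: gained [] -> total []
  At Epsilon: gained ['V397Y'] -> total ['V397Y']
  At Beta: gained ['F153K', 'G905S', 'R887V'] -> total ['F153K', 'G905S', 'R887V', 'V397Y']
  At Mu: gained ['L391W', 'F829D', 'H175V'] -> total ['F153K', 'F829D', 'G905S', 'H175V', 'L391W', 'R887V', 'V397Y']
Mutations(Mu) = ['F153K', 'F829D', 'G905S', 'H175V', 'L391W', 'R887V', 'V397Y']
Intersection: ['F153K', 'G905S', 'R887V', 'V397Y'] ∩ ['F153K', 'F829D', 'G905S', 'H175V', 'L391W', 'R887V', 'V397Y'] = ['F153K', 'G905S', 'R887V', 'V397Y']

Answer: F153K,G905S,R887V,V397Y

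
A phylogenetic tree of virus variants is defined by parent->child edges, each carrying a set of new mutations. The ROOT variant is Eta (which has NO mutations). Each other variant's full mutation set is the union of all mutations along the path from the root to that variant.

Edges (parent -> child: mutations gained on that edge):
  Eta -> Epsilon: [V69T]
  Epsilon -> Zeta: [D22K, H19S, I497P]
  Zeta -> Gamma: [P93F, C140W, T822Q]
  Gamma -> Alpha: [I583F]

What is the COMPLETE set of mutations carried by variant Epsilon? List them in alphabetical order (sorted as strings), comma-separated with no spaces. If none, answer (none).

At Eta: gained [] -> total []
At Epsilon: gained ['V69T'] -> total ['V69T']

Answer: V69T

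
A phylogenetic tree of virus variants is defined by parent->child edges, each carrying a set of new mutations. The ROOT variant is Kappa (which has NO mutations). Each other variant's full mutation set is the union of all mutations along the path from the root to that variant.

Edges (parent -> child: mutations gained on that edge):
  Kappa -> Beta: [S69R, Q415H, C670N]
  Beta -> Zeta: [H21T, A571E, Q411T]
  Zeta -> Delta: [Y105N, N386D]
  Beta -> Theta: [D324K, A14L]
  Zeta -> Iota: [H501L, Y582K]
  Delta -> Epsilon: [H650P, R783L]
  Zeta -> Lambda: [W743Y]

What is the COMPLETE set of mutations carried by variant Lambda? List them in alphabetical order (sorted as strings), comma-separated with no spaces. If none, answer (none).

Answer: A571E,C670N,H21T,Q411T,Q415H,S69R,W743Y

Derivation:
At Kappa: gained [] -> total []
At Beta: gained ['S69R', 'Q415H', 'C670N'] -> total ['C670N', 'Q415H', 'S69R']
At Zeta: gained ['H21T', 'A571E', 'Q411T'] -> total ['A571E', 'C670N', 'H21T', 'Q411T', 'Q415H', 'S69R']
At Lambda: gained ['W743Y'] -> total ['A571E', 'C670N', 'H21T', 'Q411T', 'Q415H', 'S69R', 'W743Y']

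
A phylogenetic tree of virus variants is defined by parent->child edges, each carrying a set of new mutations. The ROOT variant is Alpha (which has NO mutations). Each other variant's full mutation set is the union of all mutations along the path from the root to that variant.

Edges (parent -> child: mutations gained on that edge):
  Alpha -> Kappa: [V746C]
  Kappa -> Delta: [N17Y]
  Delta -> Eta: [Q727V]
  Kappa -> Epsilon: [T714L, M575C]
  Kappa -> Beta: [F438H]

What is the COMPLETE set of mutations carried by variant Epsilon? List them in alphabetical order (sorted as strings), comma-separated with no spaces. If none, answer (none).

Answer: M575C,T714L,V746C

Derivation:
At Alpha: gained [] -> total []
At Kappa: gained ['V746C'] -> total ['V746C']
At Epsilon: gained ['T714L', 'M575C'] -> total ['M575C', 'T714L', 'V746C']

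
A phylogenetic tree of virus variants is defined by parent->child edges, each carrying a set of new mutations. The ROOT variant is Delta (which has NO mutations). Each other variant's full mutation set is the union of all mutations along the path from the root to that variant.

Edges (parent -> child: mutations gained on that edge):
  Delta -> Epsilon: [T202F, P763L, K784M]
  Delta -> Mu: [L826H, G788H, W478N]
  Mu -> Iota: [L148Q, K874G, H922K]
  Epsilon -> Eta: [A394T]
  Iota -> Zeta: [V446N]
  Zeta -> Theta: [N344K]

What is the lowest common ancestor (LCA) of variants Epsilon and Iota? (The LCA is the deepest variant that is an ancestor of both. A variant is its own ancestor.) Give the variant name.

Answer: Delta

Derivation:
Path from root to Epsilon: Delta -> Epsilon
  ancestors of Epsilon: {Delta, Epsilon}
Path from root to Iota: Delta -> Mu -> Iota
  ancestors of Iota: {Delta, Mu, Iota}
Common ancestors: {Delta}
Walk up from Iota: Iota (not in ancestors of Epsilon), Mu (not in ancestors of Epsilon), Delta (in ancestors of Epsilon)
Deepest common ancestor (LCA) = Delta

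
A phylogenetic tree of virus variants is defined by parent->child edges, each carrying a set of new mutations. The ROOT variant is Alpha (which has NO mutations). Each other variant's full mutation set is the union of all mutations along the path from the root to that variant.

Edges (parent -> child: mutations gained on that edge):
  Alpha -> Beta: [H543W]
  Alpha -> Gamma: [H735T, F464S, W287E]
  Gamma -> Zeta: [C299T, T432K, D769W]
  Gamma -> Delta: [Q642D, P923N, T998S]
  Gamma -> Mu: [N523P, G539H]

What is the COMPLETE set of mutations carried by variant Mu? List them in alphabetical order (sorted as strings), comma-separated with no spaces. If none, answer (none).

At Alpha: gained [] -> total []
At Gamma: gained ['H735T', 'F464S', 'W287E'] -> total ['F464S', 'H735T', 'W287E']
At Mu: gained ['N523P', 'G539H'] -> total ['F464S', 'G539H', 'H735T', 'N523P', 'W287E']

Answer: F464S,G539H,H735T,N523P,W287E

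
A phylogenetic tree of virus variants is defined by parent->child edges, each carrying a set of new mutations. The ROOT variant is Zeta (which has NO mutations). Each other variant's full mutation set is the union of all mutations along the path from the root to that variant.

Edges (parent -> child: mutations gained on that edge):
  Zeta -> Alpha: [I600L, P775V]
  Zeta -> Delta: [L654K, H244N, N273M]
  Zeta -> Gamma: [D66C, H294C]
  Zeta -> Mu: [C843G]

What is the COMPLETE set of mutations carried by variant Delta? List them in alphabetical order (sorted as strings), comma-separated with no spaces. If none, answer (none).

Answer: H244N,L654K,N273M

Derivation:
At Zeta: gained [] -> total []
At Delta: gained ['L654K', 'H244N', 'N273M'] -> total ['H244N', 'L654K', 'N273M']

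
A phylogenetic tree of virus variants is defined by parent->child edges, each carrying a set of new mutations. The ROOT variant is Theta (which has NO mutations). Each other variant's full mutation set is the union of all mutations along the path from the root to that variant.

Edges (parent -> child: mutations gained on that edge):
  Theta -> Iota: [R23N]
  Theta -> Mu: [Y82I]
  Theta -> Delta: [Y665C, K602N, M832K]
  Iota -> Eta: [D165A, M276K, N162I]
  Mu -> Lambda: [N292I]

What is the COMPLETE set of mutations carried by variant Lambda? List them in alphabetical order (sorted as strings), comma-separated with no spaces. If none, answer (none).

Answer: N292I,Y82I

Derivation:
At Theta: gained [] -> total []
At Mu: gained ['Y82I'] -> total ['Y82I']
At Lambda: gained ['N292I'] -> total ['N292I', 'Y82I']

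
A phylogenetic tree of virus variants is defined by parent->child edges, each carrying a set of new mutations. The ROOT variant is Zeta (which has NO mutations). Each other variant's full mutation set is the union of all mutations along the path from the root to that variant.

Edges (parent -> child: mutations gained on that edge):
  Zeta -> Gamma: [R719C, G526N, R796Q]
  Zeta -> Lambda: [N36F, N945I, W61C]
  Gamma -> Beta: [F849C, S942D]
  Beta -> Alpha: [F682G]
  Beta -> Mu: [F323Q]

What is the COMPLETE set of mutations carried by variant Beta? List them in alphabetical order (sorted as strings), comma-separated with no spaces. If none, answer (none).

Answer: F849C,G526N,R719C,R796Q,S942D

Derivation:
At Zeta: gained [] -> total []
At Gamma: gained ['R719C', 'G526N', 'R796Q'] -> total ['G526N', 'R719C', 'R796Q']
At Beta: gained ['F849C', 'S942D'] -> total ['F849C', 'G526N', 'R719C', 'R796Q', 'S942D']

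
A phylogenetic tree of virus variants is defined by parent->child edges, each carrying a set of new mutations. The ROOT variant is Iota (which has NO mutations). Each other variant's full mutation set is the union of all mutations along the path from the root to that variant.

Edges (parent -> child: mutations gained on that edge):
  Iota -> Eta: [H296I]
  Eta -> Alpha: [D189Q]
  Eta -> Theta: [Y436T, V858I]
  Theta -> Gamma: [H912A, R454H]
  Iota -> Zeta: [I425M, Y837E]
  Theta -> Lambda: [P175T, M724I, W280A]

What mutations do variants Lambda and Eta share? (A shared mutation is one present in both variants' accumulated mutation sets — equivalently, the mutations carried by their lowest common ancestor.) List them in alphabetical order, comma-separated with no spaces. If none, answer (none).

Accumulating mutations along path to Lambda:
  At Iota: gained [] -> total []
  At Eta: gained ['H296I'] -> total ['H296I']
  At Theta: gained ['Y436T', 'V858I'] -> total ['H296I', 'V858I', 'Y436T']
  At Lambda: gained ['P175T', 'M724I', 'W280A'] -> total ['H296I', 'M724I', 'P175T', 'V858I', 'W280A', 'Y436T']
Mutations(Lambda) = ['H296I', 'M724I', 'P175T', 'V858I', 'W280A', 'Y436T']
Accumulating mutations along path to Eta:
  At Iota: gained [] -> total []
  At Eta: gained ['H296I'] -> total ['H296I']
Mutations(Eta) = ['H296I']
Intersection: ['H296I', 'M724I', 'P175T', 'V858I', 'W280A', 'Y436T'] ∩ ['H296I'] = ['H296I']

Answer: H296I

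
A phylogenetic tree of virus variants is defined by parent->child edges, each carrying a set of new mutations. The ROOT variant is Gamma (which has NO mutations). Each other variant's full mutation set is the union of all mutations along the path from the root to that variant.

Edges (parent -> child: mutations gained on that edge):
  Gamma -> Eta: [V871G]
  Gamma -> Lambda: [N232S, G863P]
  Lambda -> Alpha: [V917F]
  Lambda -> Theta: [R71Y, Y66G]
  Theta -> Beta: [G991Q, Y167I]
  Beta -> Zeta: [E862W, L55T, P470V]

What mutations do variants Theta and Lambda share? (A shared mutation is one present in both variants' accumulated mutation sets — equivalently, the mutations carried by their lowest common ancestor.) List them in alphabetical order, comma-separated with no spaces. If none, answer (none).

Answer: G863P,N232S

Derivation:
Accumulating mutations along path to Theta:
  At Gamma: gained [] -> total []
  At Lambda: gained ['N232S', 'G863P'] -> total ['G863P', 'N232S']
  At Theta: gained ['R71Y', 'Y66G'] -> total ['G863P', 'N232S', 'R71Y', 'Y66G']
Mutations(Theta) = ['G863P', 'N232S', 'R71Y', 'Y66G']
Accumulating mutations along path to Lambda:
  At Gamma: gained [] -> total []
  At Lambda: gained ['N232S', 'G863P'] -> total ['G863P', 'N232S']
Mutations(Lambda) = ['G863P', 'N232S']
Intersection: ['G863P', 'N232S', 'R71Y', 'Y66G'] ∩ ['G863P', 'N232S'] = ['G863P', 'N232S']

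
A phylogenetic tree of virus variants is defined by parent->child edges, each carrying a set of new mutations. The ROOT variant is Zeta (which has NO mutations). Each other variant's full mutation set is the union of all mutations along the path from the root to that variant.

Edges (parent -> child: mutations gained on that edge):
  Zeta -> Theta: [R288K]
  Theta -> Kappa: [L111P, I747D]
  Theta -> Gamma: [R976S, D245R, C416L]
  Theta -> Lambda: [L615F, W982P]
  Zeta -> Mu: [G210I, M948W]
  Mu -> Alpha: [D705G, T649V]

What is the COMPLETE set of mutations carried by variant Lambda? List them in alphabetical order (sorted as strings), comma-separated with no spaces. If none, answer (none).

Answer: L615F,R288K,W982P

Derivation:
At Zeta: gained [] -> total []
At Theta: gained ['R288K'] -> total ['R288K']
At Lambda: gained ['L615F', 'W982P'] -> total ['L615F', 'R288K', 'W982P']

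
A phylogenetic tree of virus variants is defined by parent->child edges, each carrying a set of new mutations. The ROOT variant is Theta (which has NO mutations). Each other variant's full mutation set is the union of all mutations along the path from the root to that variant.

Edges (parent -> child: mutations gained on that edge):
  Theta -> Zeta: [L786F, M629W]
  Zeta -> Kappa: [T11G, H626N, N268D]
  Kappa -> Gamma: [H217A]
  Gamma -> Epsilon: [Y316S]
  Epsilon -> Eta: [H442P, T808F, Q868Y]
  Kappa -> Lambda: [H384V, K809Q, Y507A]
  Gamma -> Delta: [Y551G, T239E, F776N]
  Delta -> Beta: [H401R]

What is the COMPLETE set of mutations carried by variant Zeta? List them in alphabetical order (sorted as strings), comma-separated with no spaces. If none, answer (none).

At Theta: gained [] -> total []
At Zeta: gained ['L786F', 'M629W'] -> total ['L786F', 'M629W']

Answer: L786F,M629W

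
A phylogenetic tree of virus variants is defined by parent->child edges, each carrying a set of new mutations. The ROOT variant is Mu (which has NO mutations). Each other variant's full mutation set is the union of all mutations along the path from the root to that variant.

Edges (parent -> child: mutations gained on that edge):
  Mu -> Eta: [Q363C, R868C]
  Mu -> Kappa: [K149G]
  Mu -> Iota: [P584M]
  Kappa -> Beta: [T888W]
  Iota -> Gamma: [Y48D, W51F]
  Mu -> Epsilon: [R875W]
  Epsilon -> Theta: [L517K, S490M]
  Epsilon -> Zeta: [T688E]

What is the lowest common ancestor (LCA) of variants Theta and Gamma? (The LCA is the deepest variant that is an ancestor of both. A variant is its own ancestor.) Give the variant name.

Answer: Mu

Derivation:
Path from root to Theta: Mu -> Epsilon -> Theta
  ancestors of Theta: {Mu, Epsilon, Theta}
Path from root to Gamma: Mu -> Iota -> Gamma
  ancestors of Gamma: {Mu, Iota, Gamma}
Common ancestors: {Mu}
Walk up from Gamma: Gamma (not in ancestors of Theta), Iota (not in ancestors of Theta), Mu (in ancestors of Theta)
Deepest common ancestor (LCA) = Mu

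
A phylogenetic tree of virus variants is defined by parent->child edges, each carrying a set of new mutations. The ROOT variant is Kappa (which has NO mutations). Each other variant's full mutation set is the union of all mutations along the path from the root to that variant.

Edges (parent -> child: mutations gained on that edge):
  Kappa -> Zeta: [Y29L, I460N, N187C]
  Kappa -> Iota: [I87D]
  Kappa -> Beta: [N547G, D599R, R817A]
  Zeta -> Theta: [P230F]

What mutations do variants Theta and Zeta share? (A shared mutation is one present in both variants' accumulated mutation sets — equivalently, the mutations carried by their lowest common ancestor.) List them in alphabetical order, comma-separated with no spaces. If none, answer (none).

Accumulating mutations along path to Theta:
  At Kappa: gained [] -> total []
  At Zeta: gained ['Y29L', 'I460N', 'N187C'] -> total ['I460N', 'N187C', 'Y29L']
  At Theta: gained ['P230F'] -> total ['I460N', 'N187C', 'P230F', 'Y29L']
Mutations(Theta) = ['I460N', 'N187C', 'P230F', 'Y29L']
Accumulating mutations along path to Zeta:
  At Kappa: gained [] -> total []
  At Zeta: gained ['Y29L', 'I460N', 'N187C'] -> total ['I460N', 'N187C', 'Y29L']
Mutations(Zeta) = ['I460N', 'N187C', 'Y29L']
Intersection: ['I460N', 'N187C', 'P230F', 'Y29L'] ∩ ['I460N', 'N187C', 'Y29L'] = ['I460N', 'N187C', 'Y29L']

Answer: I460N,N187C,Y29L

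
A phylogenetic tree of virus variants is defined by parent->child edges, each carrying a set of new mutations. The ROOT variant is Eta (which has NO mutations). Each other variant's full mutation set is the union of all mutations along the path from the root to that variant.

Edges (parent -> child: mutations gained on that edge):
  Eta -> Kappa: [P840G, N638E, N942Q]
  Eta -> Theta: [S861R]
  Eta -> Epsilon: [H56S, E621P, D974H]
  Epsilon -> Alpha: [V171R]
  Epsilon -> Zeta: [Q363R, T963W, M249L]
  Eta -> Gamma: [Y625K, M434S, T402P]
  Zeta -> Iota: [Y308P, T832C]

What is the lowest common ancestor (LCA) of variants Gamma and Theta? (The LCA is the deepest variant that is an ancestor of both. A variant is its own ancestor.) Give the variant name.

Path from root to Gamma: Eta -> Gamma
  ancestors of Gamma: {Eta, Gamma}
Path from root to Theta: Eta -> Theta
  ancestors of Theta: {Eta, Theta}
Common ancestors: {Eta}
Walk up from Theta: Theta (not in ancestors of Gamma), Eta (in ancestors of Gamma)
Deepest common ancestor (LCA) = Eta

Answer: Eta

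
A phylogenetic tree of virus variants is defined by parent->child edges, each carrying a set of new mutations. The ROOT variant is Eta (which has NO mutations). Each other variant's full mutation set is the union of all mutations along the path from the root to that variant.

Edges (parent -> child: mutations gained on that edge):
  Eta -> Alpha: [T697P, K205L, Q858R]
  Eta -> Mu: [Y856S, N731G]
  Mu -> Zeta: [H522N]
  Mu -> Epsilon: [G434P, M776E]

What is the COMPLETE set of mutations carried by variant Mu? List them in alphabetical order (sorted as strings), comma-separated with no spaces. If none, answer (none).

Answer: N731G,Y856S

Derivation:
At Eta: gained [] -> total []
At Mu: gained ['Y856S', 'N731G'] -> total ['N731G', 'Y856S']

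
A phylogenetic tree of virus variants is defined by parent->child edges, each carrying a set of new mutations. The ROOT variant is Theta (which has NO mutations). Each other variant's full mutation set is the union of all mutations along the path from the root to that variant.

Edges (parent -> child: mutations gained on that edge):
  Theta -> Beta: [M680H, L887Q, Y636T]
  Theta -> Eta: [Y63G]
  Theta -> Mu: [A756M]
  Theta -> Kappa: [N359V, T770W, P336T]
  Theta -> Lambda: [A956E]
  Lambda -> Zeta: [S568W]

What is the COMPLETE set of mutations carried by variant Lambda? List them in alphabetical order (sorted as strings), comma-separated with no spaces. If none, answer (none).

Answer: A956E

Derivation:
At Theta: gained [] -> total []
At Lambda: gained ['A956E'] -> total ['A956E']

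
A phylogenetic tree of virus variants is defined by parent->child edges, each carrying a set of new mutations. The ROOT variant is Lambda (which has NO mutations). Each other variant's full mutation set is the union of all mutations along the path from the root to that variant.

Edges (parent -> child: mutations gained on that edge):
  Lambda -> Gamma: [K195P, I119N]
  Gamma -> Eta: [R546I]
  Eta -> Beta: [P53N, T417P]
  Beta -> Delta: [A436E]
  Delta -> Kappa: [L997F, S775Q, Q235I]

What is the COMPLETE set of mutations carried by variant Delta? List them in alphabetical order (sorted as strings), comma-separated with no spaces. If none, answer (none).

Answer: A436E,I119N,K195P,P53N,R546I,T417P

Derivation:
At Lambda: gained [] -> total []
At Gamma: gained ['K195P', 'I119N'] -> total ['I119N', 'K195P']
At Eta: gained ['R546I'] -> total ['I119N', 'K195P', 'R546I']
At Beta: gained ['P53N', 'T417P'] -> total ['I119N', 'K195P', 'P53N', 'R546I', 'T417P']
At Delta: gained ['A436E'] -> total ['A436E', 'I119N', 'K195P', 'P53N', 'R546I', 'T417P']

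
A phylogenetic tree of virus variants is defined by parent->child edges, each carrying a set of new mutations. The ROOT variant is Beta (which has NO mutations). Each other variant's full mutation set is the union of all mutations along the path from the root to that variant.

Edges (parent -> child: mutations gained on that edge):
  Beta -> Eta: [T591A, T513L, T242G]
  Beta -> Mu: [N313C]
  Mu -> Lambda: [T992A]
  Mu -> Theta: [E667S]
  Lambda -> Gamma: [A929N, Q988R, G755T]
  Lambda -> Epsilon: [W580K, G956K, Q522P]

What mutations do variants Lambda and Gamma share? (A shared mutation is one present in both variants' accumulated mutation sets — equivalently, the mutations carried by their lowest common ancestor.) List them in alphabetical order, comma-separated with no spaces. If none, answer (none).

Accumulating mutations along path to Lambda:
  At Beta: gained [] -> total []
  At Mu: gained ['N313C'] -> total ['N313C']
  At Lambda: gained ['T992A'] -> total ['N313C', 'T992A']
Mutations(Lambda) = ['N313C', 'T992A']
Accumulating mutations along path to Gamma:
  At Beta: gained [] -> total []
  At Mu: gained ['N313C'] -> total ['N313C']
  At Lambda: gained ['T992A'] -> total ['N313C', 'T992A']
  At Gamma: gained ['A929N', 'Q988R', 'G755T'] -> total ['A929N', 'G755T', 'N313C', 'Q988R', 'T992A']
Mutations(Gamma) = ['A929N', 'G755T', 'N313C', 'Q988R', 'T992A']
Intersection: ['N313C', 'T992A'] ∩ ['A929N', 'G755T', 'N313C', 'Q988R', 'T992A'] = ['N313C', 'T992A']

Answer: N313C,T992A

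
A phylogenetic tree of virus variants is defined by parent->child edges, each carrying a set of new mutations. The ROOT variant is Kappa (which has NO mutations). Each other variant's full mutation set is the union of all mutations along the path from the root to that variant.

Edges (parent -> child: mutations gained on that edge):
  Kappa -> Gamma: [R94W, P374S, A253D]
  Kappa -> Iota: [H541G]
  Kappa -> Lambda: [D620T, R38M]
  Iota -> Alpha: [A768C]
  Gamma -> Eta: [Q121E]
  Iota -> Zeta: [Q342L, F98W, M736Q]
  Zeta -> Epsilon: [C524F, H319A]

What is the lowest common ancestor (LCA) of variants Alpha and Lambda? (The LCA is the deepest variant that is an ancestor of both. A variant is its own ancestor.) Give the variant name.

Answer: Kappa

Derivation:
Path from root to Alpha: Kappa -> Iota -> Alpha
  ancestors of Alpha: {Kappa, Iota, Alpha}
Path from root to Lambda: Kappa -> Lambda
  ancestors of Lambda: {Kappa, Lambda}
Common ancestors: {Kappa}
Walk up from Lambda: Lambda (not in ancestors of Alpha), Kappa (in ancestors of Alpha)
Deepest common ancestor (LCA) = Kappa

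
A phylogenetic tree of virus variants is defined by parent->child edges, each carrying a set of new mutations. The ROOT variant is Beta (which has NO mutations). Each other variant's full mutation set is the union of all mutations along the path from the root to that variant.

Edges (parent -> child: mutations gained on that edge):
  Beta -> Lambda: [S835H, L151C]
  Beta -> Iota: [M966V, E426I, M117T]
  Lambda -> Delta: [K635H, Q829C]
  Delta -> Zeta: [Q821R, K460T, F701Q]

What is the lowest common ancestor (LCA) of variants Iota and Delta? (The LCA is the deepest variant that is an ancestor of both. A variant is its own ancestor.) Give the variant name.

Path from root to Iota: Beta -> Iota
  ancestors of Iota: {Beta, Iota}
Path from root to Delta: Beta -> Lambda -> Delta
  ancestors of Delta: {Beta, Lambda, Delta}
Common ancestors: {Beta}
Walk up from Delta: Delta (not in ancestors of Iota), Lambda (not in ancestors of Iota), Beta (in ancestors of Iota)
Deepest common ancestor (LCA) = Beta

Answer: Beta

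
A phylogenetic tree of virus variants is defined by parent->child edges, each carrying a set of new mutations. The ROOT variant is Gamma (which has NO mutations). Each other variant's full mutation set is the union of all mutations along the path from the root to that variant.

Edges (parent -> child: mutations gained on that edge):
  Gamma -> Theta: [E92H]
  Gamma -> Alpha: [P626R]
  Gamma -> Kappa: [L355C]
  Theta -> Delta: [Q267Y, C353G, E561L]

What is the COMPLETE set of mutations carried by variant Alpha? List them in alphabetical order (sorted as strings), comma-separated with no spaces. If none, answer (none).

Answer: P626R

Derivation:
At Gamma: gained [] -> total []
At Alpha: gained ['P626R'] -> total ['P626R']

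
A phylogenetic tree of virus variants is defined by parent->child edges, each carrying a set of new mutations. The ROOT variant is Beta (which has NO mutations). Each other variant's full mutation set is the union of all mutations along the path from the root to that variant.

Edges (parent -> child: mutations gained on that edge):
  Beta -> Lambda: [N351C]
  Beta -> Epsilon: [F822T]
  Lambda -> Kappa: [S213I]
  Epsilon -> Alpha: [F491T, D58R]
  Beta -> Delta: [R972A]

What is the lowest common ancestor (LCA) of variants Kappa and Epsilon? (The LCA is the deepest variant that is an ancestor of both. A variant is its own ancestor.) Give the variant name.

Answer: Beta

Derivation:
Path from root to Kappa: Beta -> Lambda -> Kappa
  ancestors of Kappa: {Beta, Lambda, Kappa}
Path from root to Epsilon: Beta -> Epsilon
  ancestors of Epsilon: {Beta, Epsilon}
Common ancestors: {Beta}
Walk up from Epsilon: Epsilon (not in ancestors of Kappa), Beta (in ancestors of Kappa)
Deepest common ancestor (LCA) = Beta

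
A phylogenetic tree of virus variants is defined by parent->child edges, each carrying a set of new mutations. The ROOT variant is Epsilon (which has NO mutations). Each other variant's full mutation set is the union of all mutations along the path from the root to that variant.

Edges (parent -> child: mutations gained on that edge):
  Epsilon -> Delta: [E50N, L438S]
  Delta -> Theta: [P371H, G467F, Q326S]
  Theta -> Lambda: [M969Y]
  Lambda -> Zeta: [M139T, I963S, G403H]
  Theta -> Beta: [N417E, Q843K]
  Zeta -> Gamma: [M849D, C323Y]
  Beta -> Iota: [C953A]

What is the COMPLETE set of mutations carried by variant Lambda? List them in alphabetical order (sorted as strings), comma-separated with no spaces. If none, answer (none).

At Epsilon: gained [] -> total []
At Delta: gained ['E50N', 'L438S'] -> total ['E50N', 'L438S']
At Theta: gained ['P371H', 'G467F', 'Q326S'] -> total ['E50N', 'G467F', 'L438S', 'P371H', 'Q326S']
At Lambda: gained ['M969Y'] -> total ['E50N', 'G467F', 'L438S', 'M969Y', 'P371H', 'Q326S']

Answer: E50N,G467F,L438S,M969Y,P371H,Q326S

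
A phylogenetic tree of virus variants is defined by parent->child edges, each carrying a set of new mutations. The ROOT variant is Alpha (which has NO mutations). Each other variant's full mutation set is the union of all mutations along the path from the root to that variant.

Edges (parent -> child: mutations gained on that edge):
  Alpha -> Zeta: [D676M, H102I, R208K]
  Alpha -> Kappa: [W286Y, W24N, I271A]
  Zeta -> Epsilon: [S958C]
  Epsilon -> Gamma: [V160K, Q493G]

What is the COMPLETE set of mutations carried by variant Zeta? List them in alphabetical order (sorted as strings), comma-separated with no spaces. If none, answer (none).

At Alpha: gained [] -> total []
At Zeta: gained ['D676M', 'H102I', 'R208K'] -> total ['D676M', 'H102I', 'R208K']

Answer: D676M,H102I,R208K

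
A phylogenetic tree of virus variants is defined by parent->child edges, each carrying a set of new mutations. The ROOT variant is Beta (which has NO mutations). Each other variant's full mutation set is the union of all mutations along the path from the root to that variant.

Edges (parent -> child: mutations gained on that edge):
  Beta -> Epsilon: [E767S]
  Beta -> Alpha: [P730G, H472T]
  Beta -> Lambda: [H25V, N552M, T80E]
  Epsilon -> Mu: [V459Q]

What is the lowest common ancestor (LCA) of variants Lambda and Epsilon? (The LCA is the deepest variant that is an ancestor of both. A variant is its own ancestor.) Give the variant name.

Answer: Beta

Derivation:
Path from root to Lambda: Beta -> Lambda
  ancestors of Lambda: {Beta, Lambda}
Path from root to Epsilon: Beta -> Epsilon
  ancestors of Epsilon: {Beta, Epsilon}
Common ancestors: {Beta}
Walk up from Epsilon: Epsilon (not in ancestors of Lambda), Beta (in ancestors of Lambda)
Deepest common ancestor (LCA) = Beta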